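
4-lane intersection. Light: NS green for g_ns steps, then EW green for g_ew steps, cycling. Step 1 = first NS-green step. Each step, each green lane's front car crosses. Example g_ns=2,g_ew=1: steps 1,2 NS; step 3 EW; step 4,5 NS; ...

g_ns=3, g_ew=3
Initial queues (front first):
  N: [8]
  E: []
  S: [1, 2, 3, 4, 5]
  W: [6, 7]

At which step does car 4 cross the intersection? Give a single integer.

Step 1 [NS]: N:car8-GO,E:wait,S:car1-GO,W:wait | queues: N=0 E=0 S=4 W=2
Step 2 [NS]: N:empty,E:wait,S:car2-GO,W:wait | queues: N=0 E=0 S=3 W=2
Step 3 [NS]: N:empty,E:wait,S:car3-GO,W:wait | queues: N=0 E=0 S=2 W=2
Step 4 [EW]: N:wait,E:empty,S:wait,W:car6-GO | queues: N=0 E=0 S=2 W=1
Step 5 [EW]: N:wait,E:empty,S:wait,W:car7-GO | queues: N=0 E=0 S=2 W=0
Step 6 [EW]: N:wait,E:empty,S:wait,W:empty | queues: N=0 E=0 S=2 W=0
Step 7 [NS]: N:empty,E:wait,S:car4-GO,W:wait | queues: N=0 E=0 S=1 W=0
Step 8 [NS]: N:empty,E:wait,S:car5-GO,W:wait | queues: N=0 E=0 S=0 W=0
Car 4 crosses at step 7

7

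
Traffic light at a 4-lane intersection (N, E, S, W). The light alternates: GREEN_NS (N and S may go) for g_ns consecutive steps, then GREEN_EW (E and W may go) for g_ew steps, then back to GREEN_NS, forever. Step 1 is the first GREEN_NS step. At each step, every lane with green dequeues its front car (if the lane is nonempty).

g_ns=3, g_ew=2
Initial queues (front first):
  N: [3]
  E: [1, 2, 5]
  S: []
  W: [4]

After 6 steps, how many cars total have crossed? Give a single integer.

Step 1 [NS]: N:car3-GO,E:wait,S:empty,W:wait | queues: N=0 E=3 S=0 W=1
Step 2 [NS]: N:empty,E:wait,S:empty,W:wait | queues: N=0 E=3 S=0 W=1
Step 3 [NS]: N:empty,E:wait,S:empty,W:wait | queues: N=0 E=3 S=0 W=1
Step 4 [EW]: N:wait,E:car1-GO,S:wait,W:car4-GO | queues: N=0 E=2 S=0 W=0
Step 5 [EW]: N:wait,E:car2-GO,S:wait,W:empty | queues: N=0 E=1 S=0 W=0
Step 6 [NS]: N:empty,E:wait,S:empty,W:wait | queues: N=0 E=1 S=0 W=0
Cars crossed by step 6: 4

Answer: 4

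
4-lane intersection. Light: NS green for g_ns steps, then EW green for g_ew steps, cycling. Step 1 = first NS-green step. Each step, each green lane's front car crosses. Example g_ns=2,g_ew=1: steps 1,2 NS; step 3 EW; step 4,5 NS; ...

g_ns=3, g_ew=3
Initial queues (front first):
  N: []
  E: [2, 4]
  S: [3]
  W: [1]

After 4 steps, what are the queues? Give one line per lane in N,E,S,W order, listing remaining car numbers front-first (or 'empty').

Step 1 [NS]: N:empty,E:wait,S:car3-GO,W:wait | queues: N=0 E=2 S=0 W=1
Step 2 [NS]: N:empty,E:wait,S:empty,W:wait | queues: N=0 E=2 S=0 W=1
Step 3 [NS]: N:empty,E:wait,S:empty,W:wait | queues: N=0 E=2 S=0 W=1
Step 4 [EW]: N:wait,E:car2-GO,S:wait,W:car1-GO | queues: N=0 E=1 S=0 W=0

N: empty
E: 4
S: empty
W: empty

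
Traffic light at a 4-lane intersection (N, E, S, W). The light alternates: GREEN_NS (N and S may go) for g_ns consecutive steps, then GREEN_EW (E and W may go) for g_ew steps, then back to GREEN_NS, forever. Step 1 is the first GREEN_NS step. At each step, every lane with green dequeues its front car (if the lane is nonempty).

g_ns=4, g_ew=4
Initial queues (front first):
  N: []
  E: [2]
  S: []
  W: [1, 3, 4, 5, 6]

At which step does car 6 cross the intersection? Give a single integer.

Step 1 [NS]: N:empty,E:wait,S:empty,W:wait | queues: N=0 E=1 S=0 W=5
Step 2 [NS]: N:empty,E:wait,S:empty,W:wait | queues: N=0 E=1 S=0 W=5
Step 3 [NS]: N:empty,E:wait,S:empty,W:wait | queues: N=0 E=1 S=0 W=5
Step 4 [NS]: N:empty,E:wait,S:empty,W:wait | queues: N=0 E=1 S=0 W=5
Step 5 [EW]: N:wait,E:car2-GO,S:wait,W:car1-GO | queues: N=0 E=0 S=0 W=4
Step 6 [EW]: N:wait,E:empty,S:wait,W:car3-GO | queues: N=0 E=0 S=0 W=3
Step 7 [EW]: N:wait,E:empty,S:wait,W:car4-GO | queues: N=0 E=0 S=0 W=2
Step 8 [EW]: N:wait,E:empty,S:wait,W:car5-GO | queues: N=0 E=0 S=0 W=1
Step 9 [NS]: N:empty,E:wait,S:empty,W:wait | queues: N=0 E=0 S=0 W=1
Step 10 [NS]: N:empty,E:wait,S:empty,W:wait | queues: N=0 E=0 S=0 W=1
Step 11 [NS]: N:empty,E:wait,S:empty,W:wait | queues: N=0 E=0 S=0 W=1
Step 12 [NS]: N:empty,E:wait,S:empty,W:wait | queues: N=0 E=0 S=0 W=1
Step 13 [EW]: N:wait,E:empty,S:wait,W:car6-GO | queues: N=0 E=0 S=0 W=0
Car 6 crosses at step 13

13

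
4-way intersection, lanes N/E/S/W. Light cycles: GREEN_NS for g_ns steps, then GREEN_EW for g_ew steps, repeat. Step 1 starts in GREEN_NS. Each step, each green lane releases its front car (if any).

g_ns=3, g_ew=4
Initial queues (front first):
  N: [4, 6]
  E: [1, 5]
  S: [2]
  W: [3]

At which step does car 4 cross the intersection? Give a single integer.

Step 1 [NS]: N:car4-GO,E:wait,S:car2-GO,W:wait | queues: N=1 E=2 S=0 W=1
Step 2 [NS]: N:car6-GO,E:wait,S:empty,W:wait | queues: N=0 E=2 S=0 W=1
Step 3 [NS]: N:empty,E:wait,S:empty,W:wait | queues: N=0 E=2 S=0 W=1
Step 4 [EW]: N:wait,E:car1-GO,S:wait,W:car3-GO | queues: N=0 E=1 S=0 W=0
Step 5 [EW]: N:wait,E:car5-GO,S:wait,W:empty | queues: N=0 E=0 S=0 W=0
Car 4 crosses at step 1

1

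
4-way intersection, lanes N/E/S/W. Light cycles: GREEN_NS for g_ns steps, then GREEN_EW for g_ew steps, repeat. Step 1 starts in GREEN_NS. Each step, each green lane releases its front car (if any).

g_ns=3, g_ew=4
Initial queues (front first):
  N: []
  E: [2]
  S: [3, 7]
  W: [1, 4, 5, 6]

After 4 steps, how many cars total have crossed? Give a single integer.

Answer: 4

Derivation:
Step 1 [NS]: N:empty,E:wait,S:car3-GO,W:wait | queues: N=0 E=1 S=1 W=4
Step 2 [NS]: N:empty,E:wait,S:car7-GO,W:wait | queues: N=0 E=1 S=0 W=4
Step 3 [NS]: N:empty,E:wait,S:empty,W:wait | queues: N=0 E=1 S=0 W=4
Step 4 [EW]: N:wait,E:car2-GO,S:wait,W:car1-GO | queues: N=0 E=0 S=0 W=3
Cars crossed by step 4: 4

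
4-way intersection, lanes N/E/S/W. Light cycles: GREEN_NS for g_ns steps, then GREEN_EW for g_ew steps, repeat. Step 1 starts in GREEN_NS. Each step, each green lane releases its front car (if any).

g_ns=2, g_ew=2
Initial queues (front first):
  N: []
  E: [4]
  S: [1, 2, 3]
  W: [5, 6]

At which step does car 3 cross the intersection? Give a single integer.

Step 1 [NS]: N:empty,E:wait,S:car1-GO,W:wait | queues: N=0 E=1 S=2 W=2
Step 2 [NS]: N:empty,E:wait,S:car2-GO,W:wait | queues: N=0 E=1 S=1 W=2
Step 3 [EW]: N:wait,E:car4-GO,S:wait,W:car5-GO | queues: N=0 E=0 S=1 W=1
Step 4 [EW]: N:wait,E:empty,S:wait,W:car6-GO | queues: N=0 E=0 S=1 W=0
Step 5 [NS]: N:empty,E:wait,S:car3-GO,W:wait | queues: N=0 E=0 S=0 W=0
Car 3 crosses at step 5

5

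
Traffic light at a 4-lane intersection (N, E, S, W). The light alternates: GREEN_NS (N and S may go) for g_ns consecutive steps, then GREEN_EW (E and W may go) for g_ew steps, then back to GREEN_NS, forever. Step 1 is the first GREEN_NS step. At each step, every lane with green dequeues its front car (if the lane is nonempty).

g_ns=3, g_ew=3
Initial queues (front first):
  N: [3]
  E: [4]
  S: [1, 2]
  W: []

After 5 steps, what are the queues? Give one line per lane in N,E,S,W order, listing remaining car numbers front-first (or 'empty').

Step 1 [NS]: N:car3-GO,E:wait,S:car1-GO,W:wait | queues: N=0 E=1 S=1 W=0
Step 2 [NS]: N:empty,E:wait,S:car2-GO,W:wait | queues: N=0 E=1 S=0 W=0
Step 3 [NS]: N:empty,E:wait,S:empty,W:wait | queues: N=0 E=1 S=0 W=0
Step 4 [EW]: N:wait,E:car4-GO,S:wait,W:empty | queues: N=0 E=0 S=0 W=0

N: empty
E: empty
S: empty
W: empty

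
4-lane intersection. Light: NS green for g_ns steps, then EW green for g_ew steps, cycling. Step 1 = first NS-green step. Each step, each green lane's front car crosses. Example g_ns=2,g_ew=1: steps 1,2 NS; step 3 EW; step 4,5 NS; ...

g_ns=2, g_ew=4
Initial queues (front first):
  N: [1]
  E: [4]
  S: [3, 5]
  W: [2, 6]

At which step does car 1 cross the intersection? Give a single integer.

Step 1 [NS]: N:car1-GO,E:wait,S:car3-GO,W:wait | queues: N=0 E=1 S=1 W=2
Step 2 [NS]: N:empty,E:wait,S:car5-GO,W:wait | queues: N=0 E=1 S=0 W=2
Step 3 [EW]: N:wait,E:car4-GO,S:wait,W:car2-GO | queues: N=0 E=0 S=0 W=1
Step 4 [EW]: N:wait,E:empty,S:wait,W:car6-GO | queues: N=0 E=0 S=0 W=0
Car 1 crosses at step 1

1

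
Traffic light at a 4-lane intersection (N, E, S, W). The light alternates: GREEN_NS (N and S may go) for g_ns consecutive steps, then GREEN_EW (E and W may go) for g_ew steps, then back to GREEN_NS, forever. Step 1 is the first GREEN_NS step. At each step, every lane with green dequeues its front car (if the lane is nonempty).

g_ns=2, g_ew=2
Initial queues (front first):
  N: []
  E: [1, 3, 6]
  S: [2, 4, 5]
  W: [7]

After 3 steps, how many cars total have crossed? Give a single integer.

Step 1 [NS]: N:empty,E:wait,S:car2-GO,W:wait | queues: N=0 E=3 S=2 W=1
Step 2 [NS]: N:empty,E:wait,S:car4-GO,W:wait | queues: N=0 E=3 S=1 W=1
Step 3 [EW]: N:wait,E:car1-GO,S:wait,W:car7-GO | queues: N=0 E=2 S=1 W=0
Cars crossed by step 3: 4

Answer: 4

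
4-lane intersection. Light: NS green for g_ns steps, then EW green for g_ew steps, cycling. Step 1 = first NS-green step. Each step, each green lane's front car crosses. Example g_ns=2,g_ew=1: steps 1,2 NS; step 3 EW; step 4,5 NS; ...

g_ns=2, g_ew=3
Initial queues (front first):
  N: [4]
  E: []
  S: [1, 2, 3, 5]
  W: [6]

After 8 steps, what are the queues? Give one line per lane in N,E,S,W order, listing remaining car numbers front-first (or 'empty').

Step 1 [NS]: N:car4-GO,E:wait,S:car1-GO,W:wait | queues: N=0 E=0 S=3 W=1
Step 2 [NS]: N:empty,E:wait,S:car2-GO,W:wait | queues: N=0 E=0 S=2 W=1
Step 3 [EW]: N:wait,E:empty,S:wait,W:car6-GO | queues: N=0 E=0 S=2 W=0
Step 4 [EW]: N:wait,E:empty,S:wait,W:empty | queues: N=0 E=0 S=2 W=0
Step 5 [EW]: N:wait,E:empty,S:wait,W:empty | queues: N=0 E=0 S=2 W=0
Step 6 [NS]: N:empty,E:wait,S:car3-GO,W:wait | queues: N=0 E=0 S=1 W=0
Step 7 [NS]: N:empty,E:wait,S:car5-GO,W:wait | queues: N=0 E=0 S=0 W=0

N: empty
E: empty
S: empty
W: empty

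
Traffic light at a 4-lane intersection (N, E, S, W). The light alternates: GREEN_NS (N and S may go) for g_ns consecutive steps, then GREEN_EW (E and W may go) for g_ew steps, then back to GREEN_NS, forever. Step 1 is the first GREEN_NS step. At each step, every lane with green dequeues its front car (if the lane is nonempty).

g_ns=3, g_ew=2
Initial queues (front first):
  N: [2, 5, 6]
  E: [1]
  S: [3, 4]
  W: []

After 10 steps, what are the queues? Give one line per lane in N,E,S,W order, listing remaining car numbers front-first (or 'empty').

Step 1 [NS]: N:car2-GO,E:wait,S:car3-GO,W:wait | queues: N=2 E=1 S=1 W=0
Step 2 [NS]: N:car5-GO,E:wait,S:car4-GO,W:wait | queues: N=1 E=1 S=0 W=0
Step 3 [NS]: N:car6-GO,E:wait,S:empty,W:wait | queues: N=0 E=1 S=0 W=0
Step 4 [EW]: N:wait,E:car1-GO,S:wait,W:empty | queues: N=0 E=0 S=0 W=0

N: empty
E: empty
S: empty
W: empty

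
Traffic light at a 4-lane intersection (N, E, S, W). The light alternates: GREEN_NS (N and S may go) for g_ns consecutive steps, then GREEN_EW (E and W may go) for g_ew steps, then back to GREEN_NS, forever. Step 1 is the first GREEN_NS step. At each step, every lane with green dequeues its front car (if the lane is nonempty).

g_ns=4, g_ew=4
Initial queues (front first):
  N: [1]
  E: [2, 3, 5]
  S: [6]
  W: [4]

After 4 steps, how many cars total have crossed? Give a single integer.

Step 1 [NS]: N:car1-GO,E:wait,S:car6-GO,W:wait | queues: N=0 E=3 S=0 W=1
Step 2 [NS]: N:empty,E:wait,S:empty,W:wait | queues: N=0 E=3 S=0 W=1
Step 3 [NS]: N:empty,E:wait,S:empty,W:wait | queues: N=0 E=3 S=0 W=1
Step 4 [NS]: N:empty,E:wait,S:empty,W:wait | queues: N=0 E=3 S=0 W=1
Cars crossed by step 4: 2

Answer: 2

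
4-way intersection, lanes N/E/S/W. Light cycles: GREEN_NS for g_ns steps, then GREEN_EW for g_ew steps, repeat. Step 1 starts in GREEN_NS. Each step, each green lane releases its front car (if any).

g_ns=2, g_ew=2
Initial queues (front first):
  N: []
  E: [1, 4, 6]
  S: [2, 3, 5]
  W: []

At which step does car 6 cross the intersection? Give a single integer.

Step 1 [NS]: N:empty,E:wait,S:car2-GO,W:wait | queues: N=0 E=3 S=2 W=0
Step 2 [NS]: N:empty,E:wait,S:car3-GO,W:wait | queues: N=0 E=3 S=1 W=0
Step 3 [EW]: N:wait,E:car1-GO,S:wait,W:empty | queues: N=0 E=2 S=1 W=0
Step 4 [EW]: N:wait,E:car4-GO,S:wait,W:empty | queues: N=0 E=1 S=1 W=0
Step 5 [NS]: N:empty,E:wait,S:car5-GO,W:wait | queues: N=0 E=1 S=0 W=0
Step 6 [NS]: N:empty,E:wait,S:empty,W:wait | queues: N=0 E=1 S=0 W=0
Step 7 [EW]: N:wait,E:car6-GO,S:wait,W:empty | queues: N=0 E=0 S=0 W=0
Car 6 crosses at step 7

7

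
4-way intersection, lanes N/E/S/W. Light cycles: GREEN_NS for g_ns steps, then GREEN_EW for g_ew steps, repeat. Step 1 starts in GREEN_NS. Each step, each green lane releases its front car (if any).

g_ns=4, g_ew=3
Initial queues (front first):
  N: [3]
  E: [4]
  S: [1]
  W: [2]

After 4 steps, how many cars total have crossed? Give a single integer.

Step 1 [NS]: N:car3-GO,E:wait,S:car1-GO,W:wait | queues: N=0 E=1 S=0 W=1
Step 2 [NS]: N:empty,E:wait,S:empty,W:wait | queues: N=0 E=1 S=0 W=1
Step 3 [NS]: N:empty,E:wait,S:empty,W:wait | queues: N=0 E=1 S=0 W=1
Step 4 [NS]: N:empty,E:wait,S:empty,W:wait | queues: N=0 E=1 S=0 W=1
Cars crossed by step 4: 2

Answer: 2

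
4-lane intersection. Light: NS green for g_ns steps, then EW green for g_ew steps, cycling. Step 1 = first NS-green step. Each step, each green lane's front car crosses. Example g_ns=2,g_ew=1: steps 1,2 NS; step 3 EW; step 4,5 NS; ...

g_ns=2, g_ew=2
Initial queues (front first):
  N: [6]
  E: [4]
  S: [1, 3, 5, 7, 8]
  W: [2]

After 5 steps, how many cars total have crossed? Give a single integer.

Answer: 6

Derivation:
Step 1 [NS]: N:car6-GO,E:wait,S:car1-GO,W:wait | queues: N=0 E=1 S=4 W=1
Step 2 [NS]: N:empty,E:wait,S:car3-GO,W:wait | queues: N=0 E=1 S=3 W=1
Step 3 [EW]: N:wait,E:car4-GO,S:wait,W:car2-GO | queues: N=0 E=0 S=3 W=0
Step 4 [EW]: N:wait,E:empty,S:wait,W:empty | queues: N=0 E=0 S=3 W=0
Step 5 [NS]: N:empty,E:wait,S:car5-GO,W:wait | queues: N=0 E=0 S=2 W=0
Cars crossed by step 5: 6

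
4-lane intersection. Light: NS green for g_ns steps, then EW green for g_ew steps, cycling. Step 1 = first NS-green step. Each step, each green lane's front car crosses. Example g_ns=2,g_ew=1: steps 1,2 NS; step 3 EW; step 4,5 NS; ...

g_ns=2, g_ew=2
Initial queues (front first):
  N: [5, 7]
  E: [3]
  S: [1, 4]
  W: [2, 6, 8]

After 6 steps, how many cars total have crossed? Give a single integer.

Answer: 7

Derivation:
Step 1 [NS]: N:car5-GO,E:wait,S:car1-GO,W:wait | queues: N=1 E=1 S=1 W=3
Step 2 [NS]: N:car7-GO,E:wait,S:car4-GO,W:wait | queues: N=0 E=1 S=0 W=3
Step 3 [EW]: N:wait,E:car3-GO,S:wait,W:car2-GO | queues: N=0 E=0 S=0 W=2
Step 4 [EW]: N:wait,E:empty,S:wait,W:car6-GO | queues: N=0 E=0 S=0 W=1
Step 5 [NS]: N:empty,E:wait,S:empty,W:wait | queues: N=0 E=0 S=0 W=1
Step 6 [NS]: N:empty,E:wait,S:empty,W:wait | queues: N=0 E=0 S=0 W=1
Cars crossed by step 6: 7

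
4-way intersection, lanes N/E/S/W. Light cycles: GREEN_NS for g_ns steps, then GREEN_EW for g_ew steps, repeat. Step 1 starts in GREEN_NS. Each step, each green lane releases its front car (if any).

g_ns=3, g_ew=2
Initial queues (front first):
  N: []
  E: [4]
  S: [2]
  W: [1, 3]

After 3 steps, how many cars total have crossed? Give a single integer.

Answer: 1

Derivation:
Step 1 [NS]: N:empty,E:wait,S:car2-GO,W:wait | queues: N=0 E=1 S=0 W=2
Step 2 [NS]: N:empty,E:wait,S:empty,W:wait | queues: N=0 E=1 S=0 W=2
Step 3 [NS]: N:empty,E:wait,S:empty,W:wait | queues: N=0 E=1 S=0 W=2
Cars crossed by step 3: 1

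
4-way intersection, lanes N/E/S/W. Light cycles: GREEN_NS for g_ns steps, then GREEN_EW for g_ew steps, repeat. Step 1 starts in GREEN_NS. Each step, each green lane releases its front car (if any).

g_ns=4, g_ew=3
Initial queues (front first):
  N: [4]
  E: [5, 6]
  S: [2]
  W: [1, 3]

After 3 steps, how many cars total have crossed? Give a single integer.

Answer: 2

Derivation:
Step 1 [NS]: N:car4-GO,E:wait,S:car2-GO,W:wait | queues: N=0 E=2 S=0 W=2
Step 2 [NS]: N:empty,E:wait,S:empty,W:wait | queues: N=0 E=2 S=0 W=2
Step 3 [NS]: N:empty,E:wait,S:empty,W:wait | queues: N=0 E=2 S=0 W=2
Cars crossed by step 3: 2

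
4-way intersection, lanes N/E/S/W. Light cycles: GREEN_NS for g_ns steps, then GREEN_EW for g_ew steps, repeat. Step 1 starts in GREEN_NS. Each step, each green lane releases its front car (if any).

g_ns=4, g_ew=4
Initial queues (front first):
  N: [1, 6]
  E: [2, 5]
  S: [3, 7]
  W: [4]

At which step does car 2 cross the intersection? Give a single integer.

Step 1 [NS]: N:car1-GO,E:wait,S:car3-GO,W:wait | queues: N=1 E=2 S=1 W=1
Step 2 [NS]: N:car6-GO,E:wait,S:car7-GO,W:wait | queues: N=0 E=2 S=0 W=1
Step 3 [NS]: N:empty,E:wait,S:empty,W:wait | queues: N=0 E=2 S=0 W=1
Step 4 [NS]: N:empty,E:wait,S:empty,W:wait | queues: N=0 E=2 S=0 W=1
Step 5 [EW]: N:wait,E:car2-GO,S:wait,W:car4-GO | queues: N=0 E=1 S=0 W=0
Step 6 [EW]: N:wait,E:car5-GO,S:wait,W:empty | queues: N=0 E=0 S=0 W=0
Car 2 crosses at step 5

5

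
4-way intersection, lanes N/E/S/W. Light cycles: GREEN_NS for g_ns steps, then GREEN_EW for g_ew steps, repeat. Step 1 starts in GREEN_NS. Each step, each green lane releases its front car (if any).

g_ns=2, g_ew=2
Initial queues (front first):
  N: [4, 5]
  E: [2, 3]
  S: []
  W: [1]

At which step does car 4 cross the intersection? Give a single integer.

Step 1 [NS]: N:car4-GO,E:wait,S:empty,W:wait | queues: N=1 E=2 S=0 W=1
Step 2 [NS]: N:car5-GO,E:wait,S:empty,W:wait | queues: N=0 E=2 S=0 W=1
Step 3 [EW]: N:wait,E:car2-GO,S:wait,W:car1-GO | queues: N=0 E=1 S=0 W=0
Step 4 [EW]: N:wait,E:car3-GO,S:wait,W:empty | queues: N=0 E=0 S=0 W=0
Car 4 crosses at step 1

1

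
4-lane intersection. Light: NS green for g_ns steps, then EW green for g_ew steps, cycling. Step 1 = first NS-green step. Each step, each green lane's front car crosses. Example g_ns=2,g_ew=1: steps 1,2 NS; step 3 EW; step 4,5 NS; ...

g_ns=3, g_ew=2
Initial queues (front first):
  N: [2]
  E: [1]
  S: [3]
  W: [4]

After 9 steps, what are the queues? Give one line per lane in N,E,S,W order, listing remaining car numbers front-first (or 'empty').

Step 1 [NS]: N:car2-GO,E:wait,S:car3-GO,W:wait | queues: N=0 E=1 S=0 W=1
Step 2 [NS]: N:empty,E:wait,S:empty,W:wait | queues: N=0 E=1 S=0 W=1
Step 3 [NS]: N:empty,E:wait,S:empty,W:wait | queues: N=0 E=1 S=0 W=1
Step 4 [EW]: N:wait,E:car1-GO,S:wait,W:car4-GO | queues: N=0 E=0 S=0 W=0

N: empty
E: empty
S: empty
W: empty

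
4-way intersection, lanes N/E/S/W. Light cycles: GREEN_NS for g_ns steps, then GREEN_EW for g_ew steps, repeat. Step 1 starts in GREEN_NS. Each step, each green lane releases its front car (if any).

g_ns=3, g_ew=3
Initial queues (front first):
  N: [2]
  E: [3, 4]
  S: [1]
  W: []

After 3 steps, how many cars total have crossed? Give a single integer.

Answer: 2

Derivation:
Step 1 [NS]: N:car2-GO,E:wait,S:car1-GO,W:wait | queues: N=0 E=2 S=0 W=0
Step 2 [NS]: N:empty,E:wait,S:empty,W:wait | queues: N=0 E=2 S=0 W=0
Step 3 [NS]: N:empty,E:wait,S:empty,W:wait | queues: N=0 E=2 S=0 W=0
Cars crossed by step 3: 2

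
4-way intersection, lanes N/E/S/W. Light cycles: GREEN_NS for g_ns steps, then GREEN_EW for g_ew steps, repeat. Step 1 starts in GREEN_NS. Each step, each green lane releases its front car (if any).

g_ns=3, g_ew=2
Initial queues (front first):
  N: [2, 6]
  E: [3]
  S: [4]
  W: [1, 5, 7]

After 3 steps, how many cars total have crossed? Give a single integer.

Step 1 [NS]: N:car2-GO,E:wait,S:car4-GO,W:wait | queues: N=1 E=1 S=0 W=3
Step 2 [NS]: N:car6-GO,E:wait,S:empty,W:wait | queues: N=0 E=1 S=0 W=3
Step 3 [NS]: N:empty,E:wait,S:empty,W:wait | queues: N=0 E=1 S=0 W=3
Cars crossed by step 3: 3

Answer: 3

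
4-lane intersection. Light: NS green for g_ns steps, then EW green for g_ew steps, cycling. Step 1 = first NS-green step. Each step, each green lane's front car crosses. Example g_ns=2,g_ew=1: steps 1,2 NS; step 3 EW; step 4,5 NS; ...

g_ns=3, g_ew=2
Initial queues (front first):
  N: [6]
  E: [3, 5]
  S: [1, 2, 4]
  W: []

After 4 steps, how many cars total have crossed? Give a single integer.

Answer: 5

Derivation:
Step 1 [NS]: N:car6-GO,E:wait,S:car1-GO,W:wait | queues: N=0 E=2 S=2 W=0
Step 2 [NS]: N:empty,E:wait,S:car2-GO,W:wait | queues: N=0 E=2 S=1 W=0
Step 3 [NS]: N:empty,E:wait,S:car4-GO,W:wait | queues: N=0 E=2 S=0 W=0
Step 4 [EW]: N:wait,E:car3-GO,S:wait,W:empty | queues: N=0 E=1 S=0 W=0
Cars crossed by step 4: 5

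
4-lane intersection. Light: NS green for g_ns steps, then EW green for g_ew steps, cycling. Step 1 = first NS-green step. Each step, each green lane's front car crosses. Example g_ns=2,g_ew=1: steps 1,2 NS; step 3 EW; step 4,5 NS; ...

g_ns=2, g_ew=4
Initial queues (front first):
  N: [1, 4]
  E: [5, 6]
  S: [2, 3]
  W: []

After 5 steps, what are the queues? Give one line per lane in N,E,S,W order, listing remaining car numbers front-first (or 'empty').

Step 1 [NS]: N:car1-GO,E:wait,S:car2-GO,W:wait | queues: N=1 E=2 S=1 W=0
Step 2 [NS]: N:car4-GO,E:wait,S:car3-GO,W:wait | queues: N=0 E=2 S=0 W=0
Step 3 [EW]: N:wait,E:car5-GO,S:wait,W:empty | queues: N=0 E=1 S=0 W=0
Step 4 [EW]: N:wait,E:car6-GO,S:wait,W:empty | queues: N=0 E=0 S=0 W=0

N: empty
E: empty
S: empty
W: empty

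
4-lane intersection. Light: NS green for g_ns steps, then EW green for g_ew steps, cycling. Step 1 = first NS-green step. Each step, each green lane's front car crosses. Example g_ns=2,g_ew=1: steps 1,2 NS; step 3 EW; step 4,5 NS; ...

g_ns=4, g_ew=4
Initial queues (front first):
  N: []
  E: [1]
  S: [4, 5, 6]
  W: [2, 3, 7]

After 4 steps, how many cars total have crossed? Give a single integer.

Step 1 [NS]: N:empty,E:wait,S:car4-GO,W:wait | queues: N=0 E=1 S=2 W=3
Step 2 [NS]: N:empty,E:wait,S:car5-GO,W:wait | queues: N=0 E=1 S=1 W=3
Step 3 [NS]: N:empty,E:wait,S:car6-GO,W:wait | queues: N=0 E=1 S=0 W=3
Step 4 [NS]: N:empty,E:wait,S:empty,W:wait | queues: N=0 E=1 S=0 W=3
Cars crossed by step 4: 3

Answer: 3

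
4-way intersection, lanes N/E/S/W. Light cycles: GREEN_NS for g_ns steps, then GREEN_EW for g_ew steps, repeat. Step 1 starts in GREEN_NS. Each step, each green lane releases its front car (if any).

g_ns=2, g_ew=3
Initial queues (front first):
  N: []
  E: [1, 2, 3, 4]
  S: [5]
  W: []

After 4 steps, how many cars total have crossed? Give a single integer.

Answer: 3

Derivation:
Step 1 [NS]: N:empty,E:wait,S:car5-GO,W:wait | queues: N=0 E=4 S=0 W=0
Step 2 [NS]: N:empty,E:wait,S:empty,W:wait | queues: N=0 E=4 S=0 W=0
Step 3 [EW]: N:wait,E:car1-GO,S:wait,W:empty | queues: N=0 E=3 S=0 W=0
Step 4 [EW]: N:wait,E:car2-GO,S:wait,W:empty | queues: N=0 E=2 S=0 W=0
Cars crossed by step 4: 3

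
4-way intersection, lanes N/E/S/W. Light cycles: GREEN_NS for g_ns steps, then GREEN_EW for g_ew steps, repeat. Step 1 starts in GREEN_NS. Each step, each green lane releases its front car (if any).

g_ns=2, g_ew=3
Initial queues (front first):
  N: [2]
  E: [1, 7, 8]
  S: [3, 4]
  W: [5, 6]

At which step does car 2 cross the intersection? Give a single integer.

Step 1 [NS]: N:car2-GO,E:wait,S:car3-GO,W:wait | queues: N=0 E=3 S=1 W=2
Step 2 [NS]: N:empty,E:wait,S:car4-GO,W:wait | queues: N=0 E=3 S=0 W=2
Step 3 [EW]: N:wait,E:car1-GO,S:wait,W:car5-GO | queues: N=0 E=2 S=0 W=1
Step 4 [EW]: N:wait,E:car7-GO,S:wait,W:car6-GO | queues: N=0 E=1 S=0 W=0
Step 5 [EW]: N:wait,E:car8-GO,S:wait,W:empty | queues: N=0 E=0 S=0 W=0
Car 2 crosses at step 1

1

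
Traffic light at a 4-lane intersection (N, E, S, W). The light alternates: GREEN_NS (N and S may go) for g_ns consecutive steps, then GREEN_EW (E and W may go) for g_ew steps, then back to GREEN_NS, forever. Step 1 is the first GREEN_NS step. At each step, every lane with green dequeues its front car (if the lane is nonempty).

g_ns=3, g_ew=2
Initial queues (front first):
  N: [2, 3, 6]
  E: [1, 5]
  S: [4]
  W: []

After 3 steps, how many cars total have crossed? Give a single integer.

Answer: 4

Derivation:
Step 1 [NS]: N:car2-GO,E:wait,S:car4-GO,W:wait | queues: N=2 E=2 S=0 W=0
Step 2 [NS]: N:car3-GO,E:wait,S:empty,W:wait | queues: N=1 E=2 S=0 W=0
Step 3 [NS]: N:car6-GO,E:wait,S:empty,W:wait | queues: N=0 E=2 S=0 W=0
Cars crossed by step 3: 4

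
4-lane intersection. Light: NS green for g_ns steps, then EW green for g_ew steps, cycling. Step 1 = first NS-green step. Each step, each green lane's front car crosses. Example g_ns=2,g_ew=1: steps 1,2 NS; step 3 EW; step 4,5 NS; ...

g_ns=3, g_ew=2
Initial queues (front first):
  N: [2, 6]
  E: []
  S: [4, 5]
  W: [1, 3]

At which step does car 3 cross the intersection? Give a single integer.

Step 1 [NS]: N:car2-GO,E:wait,S:car4-GO,W:wait | queues: N=1 E=0 S=1 W=2
Step 2 [NS]: N:car6-GO,E:wait,S:car5-GO,W:wait | queues: N=0 E=0 S=0 W=2
Step 3 [NS]: N:empty,E:wait,S:empty,W:wait | queues: N=0 E=0 S=0 W=2
Step 4 [EW]: N:wait,E:empty,S:wait,W:car1-GO | queues: N=0 E=0 S=0 W=1
Step 5 [EW]: N:wait,E:empty,S:wait,W:car3-GO | queues: N=0 E=0 S=0 W=0
Car 3 crosses at step 5

5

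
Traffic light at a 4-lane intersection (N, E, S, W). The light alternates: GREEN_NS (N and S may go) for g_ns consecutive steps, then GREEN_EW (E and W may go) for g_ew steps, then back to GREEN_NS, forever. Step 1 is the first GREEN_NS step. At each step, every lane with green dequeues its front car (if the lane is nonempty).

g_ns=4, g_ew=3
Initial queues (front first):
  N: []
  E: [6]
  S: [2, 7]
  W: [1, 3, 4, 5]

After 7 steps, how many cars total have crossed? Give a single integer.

Step 1 [NS]: N:empty,E:wait,S:car2-GO,W:wait | queues: N=0 E=1 S=1 W=4
Step 2 [NS]: N:empty,E:wait,S:car7-GO,W:wait | queues: N=0 E=1 S=0 W=4
Step 3 [NS]: N:empty,E:wait,S:empty,W:wait | queues: N=0 E=1 S=0 W=4
Step 4 [NS]: N:empty,E:wait,S:empty,W:wait | queues: N=0 E=1 S=0 W=4
Step 5 [EW]: N:wait,E:car6-GO,S:wait,W:car1-GO | queues: N=0 E=0 S=0 W=3
Step 6 [EW]: N:wait,E:empty,S:wait,W:car3-GO | queues: N=0 E=0 S=0 W=2
Step 7 [EW]: N:wait,E:empty,S:wait,W:car4-GO | queues: N=0 E=0 S=0 W=1
Cars crossed by step 7: 6

Answer: 6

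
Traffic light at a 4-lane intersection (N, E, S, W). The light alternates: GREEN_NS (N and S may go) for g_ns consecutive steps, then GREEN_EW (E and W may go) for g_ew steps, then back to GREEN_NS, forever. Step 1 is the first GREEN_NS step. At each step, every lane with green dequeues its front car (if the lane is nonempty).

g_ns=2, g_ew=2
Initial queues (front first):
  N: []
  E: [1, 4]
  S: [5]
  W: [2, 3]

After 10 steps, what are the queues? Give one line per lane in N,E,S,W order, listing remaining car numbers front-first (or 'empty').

Step 1 [NS]: N:empty,E:wait,S:car5-GO,W:wait | queues: N=0 E=2 S=0 W=2
Step 2 [NS]: N:empty,E:wait,S:empty,W:wait | queues: N=0 E=2 S=0 W=2
Step 3 [EW]: N:wait,E:car1-GO,S:wait,W:car2-GO | queues: N=0 E=1 S=0 W=1
Step 4 [EW]: N:wait,E:car4-GO,S:wait,W:car3-GO | queues: N=0 E=0 S=0 W=0

N: empty
E: empty
S: empty
W: empty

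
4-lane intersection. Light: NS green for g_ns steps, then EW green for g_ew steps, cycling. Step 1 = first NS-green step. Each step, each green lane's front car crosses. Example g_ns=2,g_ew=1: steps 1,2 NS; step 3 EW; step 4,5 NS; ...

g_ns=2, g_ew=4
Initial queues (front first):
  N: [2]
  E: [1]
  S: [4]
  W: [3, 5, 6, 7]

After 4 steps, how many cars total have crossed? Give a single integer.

Step 1 [NS]: N:car2-GO,E:wait,S:car4-GO,W:wait | queues: N=0 E=1 S=0 W=4
Step 2 [NS]: N:empty,E:wait,S:empty,W:wait | queues: N=0 E=1 S=0 W=4
Step 3 [EW]: N:wait,E:car1-GO,S:wait,W:car3-GO | queues: N=0 E=0 S=0 W=3
Step 4 [EW]: N:wait,E:empty,S:wait,W:car5-GO | queues: N=0 E=0 S=0 W=2
Cars crossed by step 4: 5

Answer: 5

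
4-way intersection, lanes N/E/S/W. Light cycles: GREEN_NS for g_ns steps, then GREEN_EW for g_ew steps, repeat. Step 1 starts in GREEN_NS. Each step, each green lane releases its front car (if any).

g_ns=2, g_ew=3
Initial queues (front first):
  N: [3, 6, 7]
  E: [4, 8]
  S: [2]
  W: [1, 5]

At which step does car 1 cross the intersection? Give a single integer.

Step 1 [NS]: N:car3-GO,E:wait,S:car2-GO,W:wait | queues: N=2 E=2 S=0 W=2
Step 2 [NS]: N:car6-GO,E:wait,S:empty,W:wait | queues: N=1 E=2 S=0 W=2
Step 3 [EW]: N:wait,E:car4-GO,S:wait,W:car1-GO | queues: N=1 E=1 S=0 W=1
Step 4 [EW]: N:wait,E:car8-GO,S:wait,W:car5-GO | queues: N=1 E=0 S=0 W=0
Step 5 [EW]: N:wait,E:empty,S:wait,W:empty | queues: N=1 E=0 S=0 W=0
Step 6 [NS]: N:car7-GO,E:wait,S:empty,W:wait | queues: N=0 E=0 S=0 W=0
Car 1 crosses at step 3

3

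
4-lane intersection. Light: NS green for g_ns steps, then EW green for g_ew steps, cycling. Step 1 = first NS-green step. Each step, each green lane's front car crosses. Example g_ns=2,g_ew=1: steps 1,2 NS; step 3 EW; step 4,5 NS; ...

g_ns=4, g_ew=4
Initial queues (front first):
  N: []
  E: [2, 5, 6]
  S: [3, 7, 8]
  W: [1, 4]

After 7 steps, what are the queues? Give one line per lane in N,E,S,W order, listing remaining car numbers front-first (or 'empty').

Step 1 [NS]: N:empty,E:wait,S:car3-GO,W:wait | queues: N=0 E=3 S=2 W=2
Step 2 [NS]: N:empty,E:wait,S:car7-GO,W:wait | queues: N=0 E=3 S=1 W=2
Step 3 [NS]: N:empty,E:wait,S:car8-GO,W:wait | queues: N=0 E=3 S=0 W=2
Step 4 [NS]: N:empty,E:wait,S:empty,W:wait | queues: N=0 E=3 S=0 W=2
Step 5 [EW]: N:wait,E:car2-GO,S:wait,W:car1-GO | queues: N=0 E=2 S=0 W=1
Step 6 [EW]: N:wait,E:car5-GO,S:wait,W:car4-GO | queues: N=0 E=1 S=0 W=0
Step 7 [EW]: N:wait,E:car6-GO,S:wait,W:empty | queues: N=0 E=0 S=0 W=0

N: empty
E: empty
S: empty
W: empty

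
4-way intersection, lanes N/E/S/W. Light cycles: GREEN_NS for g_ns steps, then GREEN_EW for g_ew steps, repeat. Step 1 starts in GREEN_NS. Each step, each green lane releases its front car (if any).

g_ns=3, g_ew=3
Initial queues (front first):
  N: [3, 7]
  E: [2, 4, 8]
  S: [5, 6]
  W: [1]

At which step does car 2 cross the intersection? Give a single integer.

Step 1 [NS]: N:car3-GO,E:wait,S:car5-GO,W:wait | queues: N=1 E=3 S=1 W=1
Step 2 [NS]: N:car7-GO,E:wait,S:car6-GO,W:wait | queues: N=0 E=3 S=0 W=1
Step 3 [NS]: N:empty,E:wait,S:empty,W:wait | queues: N=0 E=3 S=0 W=1
Step 4 [EW]: N:wait,E:car2-GO,S:wait,W:car1-GO | queues: N=0 E=2 S=0 W=0
Step 5 [EW]: N:wait,E:car4-GO,S:wait,W:empty | queues: N=0 E=1 S=0 W=0
Step 6 [EW]: N:wait,E:car8-GO,S:wait,W:empty | queues: N=0 E=0 S=0 W=0
Car 2 crosses at step 4

4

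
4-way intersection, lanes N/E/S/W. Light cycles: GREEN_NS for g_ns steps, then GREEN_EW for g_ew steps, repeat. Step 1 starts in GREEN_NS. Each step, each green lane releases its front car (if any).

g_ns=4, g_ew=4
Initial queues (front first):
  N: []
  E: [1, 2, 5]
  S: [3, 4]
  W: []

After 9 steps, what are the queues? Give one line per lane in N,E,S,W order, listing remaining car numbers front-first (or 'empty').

Step 1 [NS]: N:empty,E:wait,S:car3-GO,W:wait | queues: N=0 E=3 S=1 W=0
Step 2 [NS]: N:empty,E:wait,S:car4-GO,W:wait | queues: N=0 E=3 S=0 W=0
Step 3 [NS]: N:empty,E:wait,S:empty,W:wait | queues: N=0 E=3 S=0 W=0
Step 4 [NS]: N:empty,E:wait,S:empty,W:wait | queues: N=0 E=3 S=0 W=0
Step 5 [EW]: N:wait,E:car1-GO,S:wait,W:empty | queues: N=0 E=2 S=0 W=0
Step 6 [EW]: N:wait,E:car2-GO,S:wait,W:empty | queues: N=0 E=1 S=0 W=0
Step 7 [EW]: N:wait,E:car5-GO,S:wait,W:empty | queues: N=0 E=0 S=0 W=0

N: empty
E: empty
S: empty
W: empty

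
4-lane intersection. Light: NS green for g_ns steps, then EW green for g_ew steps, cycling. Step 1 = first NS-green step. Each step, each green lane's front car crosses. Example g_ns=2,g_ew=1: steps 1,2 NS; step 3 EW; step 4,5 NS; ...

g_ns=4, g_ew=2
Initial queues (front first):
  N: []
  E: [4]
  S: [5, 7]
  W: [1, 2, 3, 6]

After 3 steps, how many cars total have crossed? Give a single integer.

Step 1 [NS]: N:empty,E:wait,S:car5-GO,W:wait | queues: N=0 E=1 S=1 W=4
Step 2 [NS]: N:empty,E:wait,S:car7-GO,W:wait | queues: N=0 E=1 S=0 W=4
Step 3 [NS]: N:empty,E:wait,S:empty,W:wait | queues: N=0 E=1 S=0 W=4
Cars crossed by step 3: 2

Answer: 2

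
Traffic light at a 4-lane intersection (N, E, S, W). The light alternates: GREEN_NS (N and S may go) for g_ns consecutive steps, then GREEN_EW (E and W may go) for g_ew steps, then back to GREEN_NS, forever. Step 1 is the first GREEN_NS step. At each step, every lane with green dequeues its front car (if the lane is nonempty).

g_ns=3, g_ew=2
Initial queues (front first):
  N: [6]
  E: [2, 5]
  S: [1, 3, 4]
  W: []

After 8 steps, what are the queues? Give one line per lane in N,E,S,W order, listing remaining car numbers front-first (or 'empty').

Step 1 [NS]: N:car6-GO,E:wait,S:car1-GO,W:wait | queues: N=0 E=2 S=2 W=0
Step 2 [NS]: N:empty,E:wait,S:car3-GO,W:wait | queues: N=0 E=2 S=1 W=0
Step 3 [NS]: N:empty,E:wait,S:car4-GO,W:wait | queues: N=0 E=2 S=0 W=0
Step 4 [EW]: N:wait,E:car2-GO,S:wait,W:empty | queues: N=0 E=1 S=0 W=0
Step 5 [EW]: N:wait,E:car5-GO,S:wait,W:empty | queues: N=0 E=0 S=0 W=0

N: empty
E: empty
S: empty
W: empty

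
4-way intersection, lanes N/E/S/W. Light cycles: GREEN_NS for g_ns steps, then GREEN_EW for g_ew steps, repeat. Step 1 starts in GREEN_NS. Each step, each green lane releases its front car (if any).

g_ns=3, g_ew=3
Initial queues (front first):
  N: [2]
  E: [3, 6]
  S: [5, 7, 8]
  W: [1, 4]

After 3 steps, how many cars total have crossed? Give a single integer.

Answer: 4

Derivation:
Step 1 [NS]: N:car2-GO,E:wait,S:car5-GO,W:wait | queues: N=0 E=2 S=2 W=2
Step 2 [NS]: N:empty,E:wait,S:car7-GO,W:wait | queues: N=0 E=2 S=1 W=2
Step 3 [NS]: N:empty,E:wait,S:car8-GO,W:wait | queues: N=0 E=2 S=0 W=2
Cars crossed by step 3: 4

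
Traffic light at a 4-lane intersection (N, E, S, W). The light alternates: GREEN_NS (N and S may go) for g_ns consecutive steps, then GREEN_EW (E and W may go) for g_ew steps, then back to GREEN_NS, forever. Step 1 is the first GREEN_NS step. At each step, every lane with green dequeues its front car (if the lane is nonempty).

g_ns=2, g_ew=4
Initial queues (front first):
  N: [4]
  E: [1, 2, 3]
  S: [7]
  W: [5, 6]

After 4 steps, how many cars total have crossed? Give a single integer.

Step 1 [NS]: N:car4-GO,E:wait,S:car7-GO,W:wait | queues: N=0 E=3 S=0 W=2
Step 2 [NS]: N:empty,E:wait,S:empty,W:wait | queues: N=0 E=3 S=0 W=2
Step 3 [EW]: N:wait,E:car1-GO,S:wait,W:car5-GO | queues: N=0 E=2 S=0 W=1
Step 4 [EW]: N:wait,E:car2-GO,S:wait,W:car6-GO | queues: N=0 E=1 S=0 W=0
Cars crossed by step 4: 6

Answer: 6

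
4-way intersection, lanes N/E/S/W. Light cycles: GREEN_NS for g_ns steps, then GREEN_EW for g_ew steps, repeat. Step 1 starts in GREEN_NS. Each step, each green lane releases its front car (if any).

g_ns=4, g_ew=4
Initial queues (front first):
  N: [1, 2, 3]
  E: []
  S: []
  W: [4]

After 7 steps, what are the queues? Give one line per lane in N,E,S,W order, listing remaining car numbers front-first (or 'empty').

Step 1 [NS]: N:car1-GO,E:wait,S:empty,W:wait | queues: N=2 E=0 S=0 W=1
Step 2 [NS]: N:car2-GO,E:wait,S:empty,W:wait | queues: N=1 E=0 S=0 W=1
Step 3 [NS]: N:car3-GO,E:wait,S:empty,W:wait | queues: N=0 E=0 S=0 W=1
Step 4 [NS]: N:empty,E:wait,S:empty,W:wait | queues: N=0 E=0 S=0 W=1
Step 5 [EW]: N:wait,E:empty,S:wait,W:car4-GO | queues: N=0 E=0 S=0 W=0

N: empty
E: empty
S: empty
W: empty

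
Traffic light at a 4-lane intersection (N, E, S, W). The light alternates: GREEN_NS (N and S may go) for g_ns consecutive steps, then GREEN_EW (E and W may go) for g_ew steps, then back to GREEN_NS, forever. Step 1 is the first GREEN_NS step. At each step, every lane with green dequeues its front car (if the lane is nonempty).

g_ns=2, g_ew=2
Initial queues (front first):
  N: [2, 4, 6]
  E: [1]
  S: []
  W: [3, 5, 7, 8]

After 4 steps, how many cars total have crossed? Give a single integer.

Answer: 5

Derivation:
Step 1 [NS]: N:car2-GO,E:wait,S:empty,W:wait | queues: N=2 E=1 S=0 W=4
Step 2 [NS]: N:car4-GO,E:wait,S:empty,W:wait | queues: N=1 E=1 S=0 W=4
Step 3 [EW]: N:wait,E:car1-GO,S:wait,W:car3-GO | queues: N=1 E=0 S=0 W=3
Step 4 [EW]: N:wait,E:empty,S:wait,W:car5-GO | queues: N=1 E=0 S=0 W=2
Cars crossed by step 4: 5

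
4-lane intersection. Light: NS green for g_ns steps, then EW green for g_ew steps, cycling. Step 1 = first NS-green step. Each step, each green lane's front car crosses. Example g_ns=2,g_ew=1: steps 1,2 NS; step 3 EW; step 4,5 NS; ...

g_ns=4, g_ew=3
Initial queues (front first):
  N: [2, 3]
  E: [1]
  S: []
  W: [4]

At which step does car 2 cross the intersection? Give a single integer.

Step 1 [NS]: N:car2-GO,E:wait,S:empty,W:wait | queues: N=1 E=1 S=0 W=1
Step 2 [NS]: N:car3-GO,E:wait,S:empty,W:wait | queues: N=0 E=1 S=0 W=1
Step 3 [NS]: N:empty,E:wait,S:empty,W:wait | queues: N=0 E=1 S=0 W=1
Step 4 [NS]: N:empty,E:wait,S:empty,W:wait | queues: N=0 E=1 S=0 W=1
Step 5 [EW]: N:wait,E:car1-GO,S:wait,W:car4-GO | queues: N=0 E=0 S=0 W=0
Car 2 crosses at step 1

1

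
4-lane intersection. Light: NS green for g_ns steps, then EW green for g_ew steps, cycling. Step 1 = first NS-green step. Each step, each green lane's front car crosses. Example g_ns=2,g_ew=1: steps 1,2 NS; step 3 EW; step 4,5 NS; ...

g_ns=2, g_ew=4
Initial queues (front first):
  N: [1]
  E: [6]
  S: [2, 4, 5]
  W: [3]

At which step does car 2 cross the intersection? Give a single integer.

Step 1 [NS]: N:car1-GO,E:wait,S:car2-GO,W:wait | queues: N=0 E=1 S=2 W=1
Step 2 [NS]: N:empty,E:wait,S:car4-GO,W:wait | queues: N=0 E=1 S=1 W=1
Step 3 [EW]: N:wait,E:car6-GO,S:wait,W:car3-GO | queues: N=0 E=0 S=1 W=0
Step 4 [EW]: N:wait,E:empty,S:wait,W:empty | queues: N=0 E=0 S=1 W=0
Step 5 [EW]: N:wait,E:empty,S:wait,W:empty | queues: N=0 E=0 S=1 W=0
Step 6 [EW]: N:wait,E:empty,S:wait,W:empty | queues: N=0 E=0 S=1 W=0
Step 7 [NS]: N:empty,E:wait,S:car5-GO,W:wait | queues: N=0 E=0 S=0 W=0
Car 2 crosses at step 1

1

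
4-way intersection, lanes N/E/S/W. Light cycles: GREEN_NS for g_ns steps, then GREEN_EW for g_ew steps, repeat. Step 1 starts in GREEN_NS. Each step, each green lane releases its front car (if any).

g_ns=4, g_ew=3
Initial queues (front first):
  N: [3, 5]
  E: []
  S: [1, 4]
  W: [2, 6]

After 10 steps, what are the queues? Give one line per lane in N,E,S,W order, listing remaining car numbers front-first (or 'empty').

Step 1 [NS]: N:car3-GO,E:wait,S:car1-GO,W:wait | queues: N=1 E=0 S=1 W=2
Step 2 [NS]: N:car5-GO,E:wait,S:car4-GO,W:wait | queues: N=0 E=0 S=0 W=2
Step 3 [NS]: N:empty,E:wait,S:empty,W:wait | queues: N=0 E=0 S=0 W=2
Step 4 [NS]: N:empty,E:wait,S:empty,W:wait | queues: N=0 E=0 S=0 W=2
Step 5 [EW]: N:wait,E:empty,S:wait,W:car2-GO | queues: N=0 E=0 S=0 W=1
Step 6 [EW]: N:wait,E:empty,S:wait,W:car6-GO | queues: N=0 E=0 S=0 W=0

N: empty
E: empty
S: empty
W: empty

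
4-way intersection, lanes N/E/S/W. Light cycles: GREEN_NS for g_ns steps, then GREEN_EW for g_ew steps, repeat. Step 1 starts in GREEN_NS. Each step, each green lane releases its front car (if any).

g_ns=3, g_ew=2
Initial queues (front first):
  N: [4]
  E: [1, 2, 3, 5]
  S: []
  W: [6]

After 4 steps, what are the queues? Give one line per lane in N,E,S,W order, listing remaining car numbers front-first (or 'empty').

Step 1 [NS]: N:car4-GO,E:wait,S:empty,W:wait | queues: N=0 E=4 S=0 W=1
Step 2 [NS]: N:empty,E:wait,S:empty,W:wait | queues: N=0 E=4 S=0 W=1
Step 3 [NS]: N:empty,E:wait,S:empty,W:wait | queues: N=0 E=4 S=0 W=1
Step 4 [EW]: N:wait,E:car1-GO,S:wait,W:car6-GO | queues: N=0 E=3 S=0 W=0

N: empty
E: 2 3 5
S: empty
W: empty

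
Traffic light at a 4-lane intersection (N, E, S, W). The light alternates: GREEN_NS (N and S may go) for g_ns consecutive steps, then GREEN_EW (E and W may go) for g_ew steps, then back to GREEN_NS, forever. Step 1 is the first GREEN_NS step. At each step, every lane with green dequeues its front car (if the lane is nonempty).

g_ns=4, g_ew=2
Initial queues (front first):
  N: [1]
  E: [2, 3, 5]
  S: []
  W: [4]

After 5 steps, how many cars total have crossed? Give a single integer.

Answer: 3

Derivation:
Step 1 [NS]: N:car1-GO,E:wait,S:empty,W:wait | queues: N=0 E=3 S=0 W=1
Step 2 [NS]: N:empty,E:wait,S:empty,W:wait | queues: N=0 E=3 S=0 W=1
Step 3 [NS]: N:empty,E:wait,S:empty,W:wait | queues: N=0 E=3 S=0 W=1
Step 4 [NS]: N:empty,E:wait,S:empty,W:wait | queues: N=0 E=3 S=0 W=1
Step 5 [EW]: N:wait,E:car2-GO,S:wait,W:car4-GO | queues: N=0 E=2 S=0 W=0
Cars crossed by step 5: 3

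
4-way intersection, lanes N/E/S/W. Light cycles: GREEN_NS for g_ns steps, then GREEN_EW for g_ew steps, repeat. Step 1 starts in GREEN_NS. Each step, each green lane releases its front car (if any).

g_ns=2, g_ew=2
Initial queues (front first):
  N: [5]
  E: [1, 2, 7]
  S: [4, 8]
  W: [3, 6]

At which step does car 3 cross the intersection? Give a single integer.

Step 1 [NS]: N:car5-GO,E:wait,S:car4-GO,W:wait | queues: N=0 E=3 S=1 W=2
Step 2 [NS]: N:empty,E:wait,S:car8-GO,W:wait | queues: N=0 E=3 S=0 W=2
Step 3 [EW]: N:wait,E:car1-GO,S:wait,W:car3-GO | queues: N=0 E=2 S=0 W=1
Step 4 [EW]: N:wait,E:car2-GO,S:wait,W:car6-GO | queues: N=0 E=1 S=0 W=0
Step 5 [NS]: N:empty,E:wait,S:empty,W:wait | queues: N=0 E=1 S=0 W=0
Step 6 [NS]: N:empty,E:wait,S:empty,W:wait | queues: N=0 E=1 S=0 W=0
Step 7 [EW]: N:wait,E:car7-GO,S:wait,W:empty | queues: N=0 E=0 S=0 W=0
Car 3 crosses at step 3

3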